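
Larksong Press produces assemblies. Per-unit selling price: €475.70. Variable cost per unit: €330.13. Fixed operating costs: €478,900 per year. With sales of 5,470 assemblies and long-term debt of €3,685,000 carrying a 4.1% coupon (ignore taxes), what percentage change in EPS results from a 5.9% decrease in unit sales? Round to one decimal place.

Total contribution margin = 5,470 × €145.57 = €796,267.90.
Subtracting fixed costs: EBIT = €796,267.90 − €478,900 = €317,367.90.
After interest of €151,085.00, pre-tax earnings = €166,282.90.
DCL = total CM / (EBIT − I) = €796,267.90 / €166,282.90 = 4.7886.
EPS therefore changes by 4.7886 × (-5.9%) = -28.3%.

-28.3%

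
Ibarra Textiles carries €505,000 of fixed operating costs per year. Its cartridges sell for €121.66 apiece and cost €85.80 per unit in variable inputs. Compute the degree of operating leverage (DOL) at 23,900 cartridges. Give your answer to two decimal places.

Total contribution margin = 23,900 × €35.86 = €857,054.00.
Operating income = contribution − fixed costs = €857,054.00 − €505,000 = €352,054.00.
Degree of operating leverage = €857,054.00 / €352,054.00 = 2.4344.

2.43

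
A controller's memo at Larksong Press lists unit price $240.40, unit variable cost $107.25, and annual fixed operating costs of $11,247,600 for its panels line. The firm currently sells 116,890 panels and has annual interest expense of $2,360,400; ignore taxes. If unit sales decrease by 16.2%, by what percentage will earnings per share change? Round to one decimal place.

-128.9%

Contribution at this volume is 116,890 × $133.15 = $15,563,903.50.
Subtracting fixed costs: EBIT = $15,563,903.50 − $11,247,600 = $4,316,303.50.
Interest = $2,360,400.00, so EBIT − I = $1,955,903.50.
Degree of combined leverage = contribution ÷ (EBIT − I) = $15,563,903.50 ÷ $1,955,903.50 = 7.9574.
EPS therefore changes by 7.9574 × (-16.2%) = -128.9%.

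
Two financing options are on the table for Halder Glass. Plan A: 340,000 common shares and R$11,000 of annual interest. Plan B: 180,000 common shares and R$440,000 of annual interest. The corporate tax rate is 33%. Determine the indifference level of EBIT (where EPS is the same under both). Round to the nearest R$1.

At indifference, (EBIT − 11,000)(1 − t)/340,000 = (EBIT − 440,000)(1 − t)/180,000.
Cancelling (1 − t) and cross-multiplying: 180,000·(EBIT − 11,000) = 340,000·(EBIT − 440,000).
Solving, EBIT = (440,000·340,000 − 11,000·180,000) / (340,000 − 180,000) = 147,620,000,000 / 160,000 = 922,625.00.

R$922,625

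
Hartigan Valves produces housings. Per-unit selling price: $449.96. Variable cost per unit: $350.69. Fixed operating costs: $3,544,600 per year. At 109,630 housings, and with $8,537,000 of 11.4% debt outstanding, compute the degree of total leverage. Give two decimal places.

1.71

Contribution at this volume is 109,630 × $99.27 = $10,882,970.10.
Subtracting fixed costs: EBIT = $10,882,970.10 − $3,544,600 = $7,338,370.10. Interest = $973,218.00.
DOL = $10,882,970.10 ÷ $7,338,370.10 = 1.4830; DFL = $7,338,370.10 ÷ $6,365,152.10 = 1.1529.
DCL = DOL × DFL = 1.4830 × 1.1529 = 1.7098.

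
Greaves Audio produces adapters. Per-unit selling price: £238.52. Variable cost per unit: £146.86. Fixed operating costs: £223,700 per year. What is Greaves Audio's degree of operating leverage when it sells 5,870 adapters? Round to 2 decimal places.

1.71

Total contribution margin = 5,870 × £91.66 = £538,044.20.
Operating income = contribution − fixed costs = £538,044.20 − £223,700 = £314,344.20.
So DOL = total CM / EBIT = £538,044.20 / £314,344.20 = 1.7116.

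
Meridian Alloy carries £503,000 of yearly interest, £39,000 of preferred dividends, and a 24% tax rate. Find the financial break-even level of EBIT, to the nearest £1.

Grossing the preferred dividend up to pre-tax terms: £39,000 / (1 − 0.24) = £51,315.79.
EPS = 0 when EBIT covers interest plus the pre-tax preferred burden: £503,000 + £51,315.79 = £554,315.79.

£554,316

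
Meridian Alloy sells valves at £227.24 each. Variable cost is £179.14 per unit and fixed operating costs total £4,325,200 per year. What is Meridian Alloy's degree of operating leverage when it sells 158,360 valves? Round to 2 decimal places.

Total contribution margin = 158,360 × £48.10 = £7,617,116.00.
Operating income = contribution − fixed costs = £7,617,116.00 − £4,325,200 = £3,291,916.00.
DOL = contribution ÷ EBIT = £7,617,116.00 ÷ £3,291,916.00 = 2.3139.

2.31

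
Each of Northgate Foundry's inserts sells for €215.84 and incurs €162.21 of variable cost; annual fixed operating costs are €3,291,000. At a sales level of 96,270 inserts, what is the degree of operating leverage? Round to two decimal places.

At 96,270 units, contribution = 96,270 × €53.63 = €5,162,960.10.
EBIT = €5,162,960.10 − €3,291,000 = €1,871,960.10.
Degree of operating leverage = €5,162,960.10 / €1,871,960.10 = 2.7581.

2.76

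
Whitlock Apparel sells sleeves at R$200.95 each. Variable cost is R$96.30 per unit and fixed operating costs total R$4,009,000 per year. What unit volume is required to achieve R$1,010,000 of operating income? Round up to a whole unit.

47,960 sleeves

Contribution margin per unit = R$200.95 − R$96.30 = R$104.65.
Units = (FC + target) / CM = (R$4,009,000 + R$1,010,000) / R$104.65 = 47,959.87, so 47,960 sleeves.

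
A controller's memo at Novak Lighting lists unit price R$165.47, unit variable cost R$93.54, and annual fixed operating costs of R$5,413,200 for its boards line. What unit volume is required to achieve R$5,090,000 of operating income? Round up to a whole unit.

Contribution margin per unit = R$165.47 − R$93.54 = R$71.93.
Units = (FC + target) / CM = (R$5,413,200 + R$5,090,000) / R$71.93 = 146,019.74, so 146,020 boards.

146,020 boards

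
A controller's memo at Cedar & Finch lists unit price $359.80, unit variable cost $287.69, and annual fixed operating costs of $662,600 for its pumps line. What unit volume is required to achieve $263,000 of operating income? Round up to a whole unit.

12,836 pumps

Contribution margin per unit = $359.80 − $287.69 = $72.11.
Units = (FC + target) / CM = ($662,600 + $263,000) / $72.11 = 12,835.95, so 12,836 pumps.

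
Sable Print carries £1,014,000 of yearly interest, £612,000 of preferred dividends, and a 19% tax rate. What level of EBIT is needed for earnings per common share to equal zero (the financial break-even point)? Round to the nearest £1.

£1,769,556

Preferred dividends are paid after tax, so their pre-tax equivalent is £612,000 ÷ (1 − 0.19) = £755,555.56.
Financial break-even EBIT = interest + D_p ÷ (1 − t) = £1,014,000 + £755,555.56 = £1,769,555.56.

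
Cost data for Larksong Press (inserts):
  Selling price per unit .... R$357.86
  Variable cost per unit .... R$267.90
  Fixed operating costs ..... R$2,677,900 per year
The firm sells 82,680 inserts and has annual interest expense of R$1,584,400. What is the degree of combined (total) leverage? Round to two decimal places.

2.34

Contribution at this volume is 82,680 × R$89.96 = R$7,437,892.80.
Operating income = contribution − fixed costs = R$7,437,892.80 − R$2,677,900 = R$4,759,992.80. Interest = R$1,584,400.00, so EBIT − I = R$3,175,592.80.
DCL = contribution ÷ (EBIT − I) = R$7,437,892.80 ÷ R$3,175,592.80 = 2.3422.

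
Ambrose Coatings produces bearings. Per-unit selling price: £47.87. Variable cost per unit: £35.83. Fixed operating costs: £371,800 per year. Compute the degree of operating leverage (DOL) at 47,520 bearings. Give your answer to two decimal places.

Total contribution margin = 47,520 × £12.04 = £572,140.80.
EBIT = £572,140.80 − £371,800 = £200,340.80.
So DOL = total CM / EBIT = £572,140.80 / £200,340.80 = 2.8558.

2.86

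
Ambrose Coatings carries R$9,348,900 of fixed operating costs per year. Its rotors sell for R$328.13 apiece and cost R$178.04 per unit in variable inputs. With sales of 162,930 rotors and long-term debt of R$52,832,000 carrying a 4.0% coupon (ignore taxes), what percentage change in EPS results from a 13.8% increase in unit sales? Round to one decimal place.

+26.0%

Contribution at this volume is 162,930 × R$150.09 = R$24,454,163.70.
EBIT = R$24,454,163.70 − R$9,348,900 = R$15,105,263.70.
Interest = R$2,113,280.00, so EBIT − I = R$12,991,983.70.
Degree of combined leverage = contribution ÷ (EBIT − I) = R$24,454,163.70 ÷ R$12,991,983.70 = 1.8823.
EPS therefore changes by 1.8823 × (+13.8%) = +26.0%.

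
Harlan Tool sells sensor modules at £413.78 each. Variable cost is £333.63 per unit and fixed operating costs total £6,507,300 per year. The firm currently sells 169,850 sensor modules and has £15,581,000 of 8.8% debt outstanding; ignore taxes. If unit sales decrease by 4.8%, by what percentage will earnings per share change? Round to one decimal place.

-11.4%

Total contribution margin = 169,850 × £80.15 = £13,613,477.50.
Operating income = contribution − fixed costs = £13,613,477.50 − £6,507,300 = £7,106,177.50.
After interest of £1,371,128.00, pre-tax earnings = £5,735,049.50.
DCL = total CM / (EBIT − I) = £13,613,477.50 / £5,735,049.50 = 2.3737.
EPS therefore changes by 2.3737 × (-4.8%) = -11.4%.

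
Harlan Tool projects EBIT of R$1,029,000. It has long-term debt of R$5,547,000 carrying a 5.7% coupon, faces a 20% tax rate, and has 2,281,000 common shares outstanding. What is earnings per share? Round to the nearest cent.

R$0.25

Interest = R$316,179.00, so EBT = R$1,029,000 − R$316,179.00 = R$712,821.00.
Net income = R$712,821.00 × (1 − 0.20) = R$570,256.80.
Per share: R$570,256.80 / 2,281,000 shares = R$0.25.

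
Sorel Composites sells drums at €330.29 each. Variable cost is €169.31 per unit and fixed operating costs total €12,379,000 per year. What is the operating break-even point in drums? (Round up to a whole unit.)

76,898 drums

Each unit contributes €330.29 − €169.31 = €160.98.
Break-even Q = €12,379,000 / €160.98 = 76,897.75 → 76,898 drums.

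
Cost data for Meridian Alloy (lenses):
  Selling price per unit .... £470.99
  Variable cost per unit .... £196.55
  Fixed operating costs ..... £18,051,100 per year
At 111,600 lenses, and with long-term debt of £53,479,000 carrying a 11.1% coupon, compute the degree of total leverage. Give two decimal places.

4.61

At 111,600 units, contribution = 111,600 × £274.44 = £30,627,504.00.
Operating income = contribution − fixed costs = £30,627,504.00 − £18,051,100 = £12,576,404.00. Interest = £5,936,169.00.
DOL = £30,627,504.00 ÷ £12,576,404.00 = 2.4353; DFL = £12,576,404.00 ÷ £6,640,235.00 = 1.8940.
DCL = DOL × DFL = 2.4353 × 1.8940 = 4.6125.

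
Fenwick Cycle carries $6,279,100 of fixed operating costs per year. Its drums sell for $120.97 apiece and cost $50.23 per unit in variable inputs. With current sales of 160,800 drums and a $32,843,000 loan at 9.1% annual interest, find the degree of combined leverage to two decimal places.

Contribution at this volume is 160,800 × $70.74 = $11,374,992.00.
EBIT = $11,374,992.00 − $6,279,100 = $5,095,892.00. Interest = $2,988,713.00, so EBIT − I = $2,107,179.00.
Degree of total leverage = total CM / (EBIT − interest) = $11,374,992.00 / $2,107,179.00 = 5.3982.

5.40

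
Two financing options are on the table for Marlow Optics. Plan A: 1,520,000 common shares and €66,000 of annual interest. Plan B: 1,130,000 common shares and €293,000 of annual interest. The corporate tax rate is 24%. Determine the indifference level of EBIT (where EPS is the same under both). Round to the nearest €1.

At indifference, (EBIT − 66,000)(1 − t)/1,520,000 = (EBIT − 293,000)(1 − t)/1,130,000.
The (1 − t) factor cancels: (EBIT − 66,000) × 1,130,000 = (EBIT − 293,000) × 1,520,000.
Solving, EBIT = (293,000·1,520,000 − 66,000·1,130,000) / (1,520,000 − 1,130,000) = 370,780,000,000 / 390,000 = 950,717.95.

€950,718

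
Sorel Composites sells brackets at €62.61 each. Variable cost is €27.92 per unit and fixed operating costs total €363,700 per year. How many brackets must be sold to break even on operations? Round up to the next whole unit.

Each unit contributes €62.61 − €27.92 = €34.69.
Units to break even: €363,700 ÷ €34.69 = 10,484.29, rounded up to 10,485.

10,485 brackets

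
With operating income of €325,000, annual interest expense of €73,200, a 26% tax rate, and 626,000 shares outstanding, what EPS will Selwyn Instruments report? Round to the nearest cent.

Pre-tax income = €325,000 − €73,200.00 = €251,800.00.
After tax at 26%: net income = €251,800.00 × 0.74 = €186,332.00.
EPS = €186,332.00 ÷ 626,000 = €0.30.

€0.30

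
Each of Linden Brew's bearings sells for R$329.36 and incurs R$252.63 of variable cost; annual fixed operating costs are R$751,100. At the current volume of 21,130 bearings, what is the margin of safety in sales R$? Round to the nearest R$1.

Unit CM = price − variable cost = R$329.36 − R$252.63 = R$76.73. Break-even units = R$751,100 ÷ R$76.73 = 9,788.87; break-even revenue = 9,788.87 × R$329.36 = R$3,224,062.24.
Current sales = 21,130 × R$329.36 = R$6,959,376.80.
Margin of safety = R$6,959,376.80 − R$3,224,062.24 = R$3,735,315.

R$3,735,315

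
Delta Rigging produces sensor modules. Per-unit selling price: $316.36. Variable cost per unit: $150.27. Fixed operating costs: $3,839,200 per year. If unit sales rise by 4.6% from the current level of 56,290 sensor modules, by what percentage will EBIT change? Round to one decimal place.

Contribution at this volume is 56,290 × $166.09 = $9,349,206.10.
Subtracting fixed costs: EBIT = $9,349,206.10 − $3,839,200 = $5,510,006.10.
Degree of operating leverage = $9,349,206.10 / $5,510,006.10 = 1.6968.
Operating income changes by 1.6968 × +4.6% = +7.8%.

+7.8%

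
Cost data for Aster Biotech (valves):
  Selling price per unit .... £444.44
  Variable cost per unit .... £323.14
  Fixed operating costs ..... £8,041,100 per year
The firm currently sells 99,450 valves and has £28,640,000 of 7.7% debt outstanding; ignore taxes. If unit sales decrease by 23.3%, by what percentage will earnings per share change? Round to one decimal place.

Contribution at this volume is 99,450 × £121.30 = £12,063,285.00.
Operating income = contribution − fixed costs = £12,063,285.00 − £8,041,100 = £4,022,185.00.
Interest = £2,205,280.00, so EBIT − I = £1,816,905.00.
Degree of combined leverage = contribution ÷ (EBIT − I) = £12,063,285.00 ÷ £1,816,905.00 = 6.6395.
EPS therefore changes by 6.6395 × (-23.3%) = -154.7%.

-154.7%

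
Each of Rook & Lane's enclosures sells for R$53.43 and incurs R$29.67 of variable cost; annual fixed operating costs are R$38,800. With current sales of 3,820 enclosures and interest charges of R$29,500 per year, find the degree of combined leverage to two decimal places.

Total contribution margin = 3,820 × R$23.76 = R$90,763.20.
EBIT = R$90,763.20 − R$38,800 = R$51,963.20. Interest = R$29,500.00.
DOL = R$90,763.20 ÷ R$51,963.20 = 1.7467; DFL = R$51,963.20 ÷ R$22,463.20 = 2.3133.
Combined leverage = 1.7467 × 2.3133 = 4.0406.

4.04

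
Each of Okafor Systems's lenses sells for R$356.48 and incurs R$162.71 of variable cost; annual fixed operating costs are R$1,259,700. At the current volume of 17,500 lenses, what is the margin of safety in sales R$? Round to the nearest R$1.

Each unit contributes R$356.48 − R$162.71 = R$193.77. Break-even units = R$1,259,700 ÷ R$193.77 = 6,501.01; break-even revenue = 6,501.01 × R$356.48 = R$2,317,478.74.
Actual sales revenue = 17,500 × R$356.48 = R$6,238,400.00.
Margin of safety = R$6,238,400.00 − R$2,317,478.74 = R$3,920,921.

R$3,920,921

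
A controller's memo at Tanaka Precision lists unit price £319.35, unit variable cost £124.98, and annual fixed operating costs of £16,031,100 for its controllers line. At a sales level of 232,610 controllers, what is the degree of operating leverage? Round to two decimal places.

Contribution at this volume is 232,610 × £194.37 = £45,212,405.70.
EBIT = £45,212,405.70 − £16,031,100 = £29,181,305.70.
So DOL = total CM / EBIT = £45,212,405.70 / £29,181,305.70 = 1.5494.

1.55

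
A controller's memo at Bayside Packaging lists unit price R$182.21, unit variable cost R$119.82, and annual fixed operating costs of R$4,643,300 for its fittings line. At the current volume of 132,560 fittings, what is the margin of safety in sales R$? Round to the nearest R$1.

R$10,593,000

Unit CM = price − variable cost = R$182.21 − R$119.82 = R$62.39. Break-even units = R$4,643,300 ÷ R$62.39 = 74,423.79; break-even revenue = 74,423.79 × R$182.21 = R$13,560,758.02.
Current sales = 132,560 × R$182.21 = R$24,153,757.60.
Margin of safety = R$24,153,757.60 − R$13,560,758.02 = R$10,593,000.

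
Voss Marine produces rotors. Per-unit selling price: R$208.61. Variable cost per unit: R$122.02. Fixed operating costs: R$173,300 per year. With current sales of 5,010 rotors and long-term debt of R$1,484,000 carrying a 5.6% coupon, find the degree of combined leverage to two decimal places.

Contribution at this volume is 5,010 × R$86.59 = R$433,815.90.
EBIT = R$433,815.90 − R$173,300 = R$260,515.90. Interest = R$83,104.00.
DOL = R$433,815.90 ÷ R$260,515.90 = 1.6652; DFL = R$260,515.90 ÷ R$177,411.90 = 1.4684.
Combined leverage = 1.6652 × 1.4684 = 2.4452.

2.45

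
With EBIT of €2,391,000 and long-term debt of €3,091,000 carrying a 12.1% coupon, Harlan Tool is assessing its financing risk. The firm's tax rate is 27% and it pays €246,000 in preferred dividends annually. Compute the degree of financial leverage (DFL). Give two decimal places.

1.42

Annual interest charges come to €374,011.00.
Preferred dividends grossed up pre-tax: €246,000 / (1 − 0.27) = €336,986.30.
DFL = EBIT ÷ [EBIT − I − D_p/(1−t)] = €2,391,000 ÷ [€2,391,000 − €374,011.00 − €336,986.30] = €2,391,000 ÷ €1,680,002.70 = 1.4232.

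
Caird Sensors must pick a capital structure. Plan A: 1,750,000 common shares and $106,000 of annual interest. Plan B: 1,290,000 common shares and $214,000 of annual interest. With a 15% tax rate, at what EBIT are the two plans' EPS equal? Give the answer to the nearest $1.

Set EPS_A = EPS_B: (EBIT − $106,000)(1 − 0.15) ÷ 1,750,000 = (EBIT − $214,000)(1 − 0.15) ÷ 1,290,000.
Cancelling (1 − t) and cross-multiplying: 1,290,000·(EBIT − 106,000) = 1,750,000·(EBIT − 214,000).
Solving, EBIT = (214,000·1,750,000 − 106,000·1,290,000) / (1,750,000 − 1,290,000) = 237,760,000,000 / 460,000 = 516,869.57.

$516,870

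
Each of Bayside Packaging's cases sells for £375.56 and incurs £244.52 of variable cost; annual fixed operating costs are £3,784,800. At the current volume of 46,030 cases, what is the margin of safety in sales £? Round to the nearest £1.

Each unit contributes £375.56 − £244.52 = £131.04. Break-even units = £3,784,800 ÷ £131.04 = 28,882.78; break-even revenue = 28,882.78 × £375.56 = £10,847,218.32.
Actual sales revenue = 46,030 × £375.56 = £17,287,026.80.
Margin of safety = £17,287,026.80 − £10,847,218.32 = £6,439,808.

£6,439,808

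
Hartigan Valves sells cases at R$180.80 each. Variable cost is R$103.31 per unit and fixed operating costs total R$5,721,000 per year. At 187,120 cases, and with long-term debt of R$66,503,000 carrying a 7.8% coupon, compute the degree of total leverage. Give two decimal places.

Total contribution margin = 187,120 × R$77.49 = R$14,499,928.80.
EBIT = R$14,499,928.80 − R$5,721,000 = R$8,778,928.80. Interest = R$5,187,234.00.
DOL = R$14,499,928.80 ÷ R$8,778,928.80 = 1.6517; DFL = R$8,778,928.80 ÷ R$3,591,694.80 = 2.4442.
Combined leverage = 1.6517 × 2.4442 = 4.0371.

4.04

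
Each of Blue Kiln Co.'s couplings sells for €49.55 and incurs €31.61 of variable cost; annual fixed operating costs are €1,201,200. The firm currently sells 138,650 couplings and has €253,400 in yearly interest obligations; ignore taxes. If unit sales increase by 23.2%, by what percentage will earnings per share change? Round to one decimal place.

Total contribution margin = 138,650 × €17.94 = €2,487,381.00.
Subtracting fixed costs: EBIT = €2,487,381.00 − €1,201,200 = €1,286,181.00.
Interest = €253,400.00, so EBIT − I = €1,032,781.00.
Degree of combined leverage = contribution ÷ (EBIT − I) = €2,487,381.00 ÷ €1,032,781.00 = 2.4084.
%ΔEPS = DCL × %ΔSales = 2.4084 × +23.2% = +55.9%.

+55.9%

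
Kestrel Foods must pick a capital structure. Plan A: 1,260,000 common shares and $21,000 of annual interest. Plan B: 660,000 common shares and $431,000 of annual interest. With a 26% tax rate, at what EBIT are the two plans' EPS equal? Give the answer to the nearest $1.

$882,000

Set EPS_A = EPS_B: (EBIT − $21,000)(1 − 0.26) ÷ 1,260,000 = (EBIT − $431,000)(1 − 0.26) ÷ 660,000.
The (1 − t) factor cancels: (EBIT − 21,000) × 660,000 = (EBIT − 431,000) × 1,260,000.
EBIT × (1,260,000 − 660,000) = 431,000 × 1,260,000 − 21,000 × 660,000 = 529,200,000,000, so EBIT = 529,200,000,000 ÷ 600,000 = 882,000.00.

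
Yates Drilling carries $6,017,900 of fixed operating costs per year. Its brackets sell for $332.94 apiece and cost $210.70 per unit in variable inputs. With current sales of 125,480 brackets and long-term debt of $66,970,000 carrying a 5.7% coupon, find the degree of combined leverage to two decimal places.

2.79

Contribution at this volume is 125,480 × $122.24 = $15,338,675.20.
EBIT = $15,338,675.20 − $6,017,900 = $9,320,775.20. Interest = $3,817,290.00.
DOL = $15,338,675.20 ÷ $9,320,775.20 = 1.6456; DFL = $9,320,775.20 ÷ $5,503,485.20 = 1.6936.
DCL = DOL × DFL = 1.6456 × 1.6936 = 2.7870.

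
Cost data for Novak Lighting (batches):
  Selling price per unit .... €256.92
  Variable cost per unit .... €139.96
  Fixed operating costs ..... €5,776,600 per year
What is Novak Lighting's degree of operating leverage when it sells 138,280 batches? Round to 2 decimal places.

1.56

At 138,280 units, contribution = 138,280 × €116.96 = €16,173,228.80.
Subtracting fixed costs: EBIT = €16,173,228.80 − €5,776,600 = €10,396,628.80.
DOL = contribution ÷ EBIT = €16,173,228.80 ÷ €10,396,628.80 = 1.5556.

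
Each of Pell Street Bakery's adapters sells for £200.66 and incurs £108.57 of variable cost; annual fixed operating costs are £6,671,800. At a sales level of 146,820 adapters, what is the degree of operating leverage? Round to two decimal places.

1.97

Contribution at this volume is 146,820 × £92.09 = £13,520,653.80.
EBIT = £13,520,653.80 − £6,671,800 = £6,848,853.80.
DOL = contribution ÷ EBIT = £13,520,653.80 ÷ £6,848,853.80 = 1.9741.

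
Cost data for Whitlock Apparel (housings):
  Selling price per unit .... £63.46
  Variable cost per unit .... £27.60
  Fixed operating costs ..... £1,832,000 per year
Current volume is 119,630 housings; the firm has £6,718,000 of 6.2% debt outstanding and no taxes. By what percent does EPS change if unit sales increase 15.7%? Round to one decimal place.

Total contribution margin = 119,630 × £35.86 = £4,289,931.80.
EBIT = £4,289,931.80 − £1,832,000 = £2,457,931.80.
After interest of £416,516.00, pre-tax earnings = £2,041,415.80.
DCL = total CM / (EBIT − I) = £4,289,931.80 / £2,041,415.80 = 2.1014.
EPS therefore changes by 2.1014 × (+15.7%) = +33.0%.

+33.0%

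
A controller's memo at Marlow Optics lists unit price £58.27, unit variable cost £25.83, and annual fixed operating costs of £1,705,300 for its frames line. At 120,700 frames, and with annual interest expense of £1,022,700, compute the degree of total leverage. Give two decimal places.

3.30

Contribution at this volume is 120,700 × £32.44 = £3,915,508.00.
Operating income = contribution − fixed costs = £3,915,508.00 − £1,705,300 = £2,210,208.00. Interest = £1,022,700.00.
DOL = £3,915,508.00 ÷ £2,210,208.00 = 1.7716; DFL = £2,210,208.00 ÷ £1,187,508.00 = 1.8612.
DCL = DOL × DFL = 1.7716 × 1.8612 = 3.2973.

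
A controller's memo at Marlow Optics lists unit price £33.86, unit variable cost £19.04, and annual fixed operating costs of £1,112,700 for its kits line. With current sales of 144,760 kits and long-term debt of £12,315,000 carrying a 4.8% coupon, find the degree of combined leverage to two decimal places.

Total contribution margin = 144,760 × £14.82 = £2,145,343.20.
EBIT = £2,145,343.20 − £1,112,700 = £1,032,643.20. Interest = £591,120.00.
DOL = £2,145,343.20 ÷ £1,032,643.20 = 2.0775; DFL = £1,032,643.20 ÷ £441,523.20 = 2.3388.
DCL = DOL × DFL = 2.0775 × 2.3388 = 4.8589.

4.86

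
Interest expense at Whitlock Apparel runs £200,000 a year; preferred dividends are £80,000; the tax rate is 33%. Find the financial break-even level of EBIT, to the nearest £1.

Grossing the preferred dividend up to pre-tax terms: £80,000 / (1 − 0.33) = £119,402.99.
Financial break-even EBIT = interest + D_p ÷ (1 − t) = £200,000 + £119,402.99 = £319,402.99.

£319,403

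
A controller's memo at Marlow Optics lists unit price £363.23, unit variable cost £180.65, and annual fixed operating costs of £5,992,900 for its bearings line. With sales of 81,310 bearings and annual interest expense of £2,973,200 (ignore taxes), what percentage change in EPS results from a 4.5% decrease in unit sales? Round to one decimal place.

Contribution at this volume is 81,310 × £182.58 = £14,845,579.80.
Subtracting fixed costs: EBIT = £14,845,579.80 − £5,992,900 = £8,852,679.80.
After interest of £2,973,200.00, pre-tax earnings = £5,879,479.80.
Degree of combined leverage = contribution ÷ (EBIT − I) = £14,845,579.80 ÷ £5,879,479.80 = 2.5250.
%ΔEPS = DCL × %ΔSales = 2.5250 × -4.5% = -11.4%.

-11.4%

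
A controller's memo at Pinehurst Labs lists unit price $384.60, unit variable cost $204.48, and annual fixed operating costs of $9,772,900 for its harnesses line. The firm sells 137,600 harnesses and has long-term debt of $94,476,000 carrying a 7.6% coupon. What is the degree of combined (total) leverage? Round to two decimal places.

Contribution at this volume is 137,600 × $180.12 = $24,784,512.00.
Subtracting fixed costs: EBIT = $24,784,512.00 − $9,772,900 = $15,011,612.00. Interest = $7,180,176.00.
DOL = $24,784,512.00 ÷ $15,011,612.00 = 1.6510; DFL = $15,011,612.00 ÷ $7,831,436.00 = 1.9168.
Combined leverage = 1.6510 × 1.9168 = 3.1646.

3.16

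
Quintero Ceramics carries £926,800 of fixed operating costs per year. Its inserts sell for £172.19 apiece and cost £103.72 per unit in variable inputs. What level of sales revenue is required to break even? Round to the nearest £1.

£2,330,739

CM per unit = £172.19 − £103.72 = £68.47; CM ratio = £68.47 / £172.19 = 0.3976.
Break-even revenue = fixed costs × price ÷ CM = £926,800 × £172.19 ÷ £68.47 = £2,330,739.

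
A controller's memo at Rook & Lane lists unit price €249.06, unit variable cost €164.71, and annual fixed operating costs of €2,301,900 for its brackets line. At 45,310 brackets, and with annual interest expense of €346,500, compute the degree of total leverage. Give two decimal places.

3.26

Contribution at this volume is 45,310 × €84.35 = €3,821,898.50.
Subtracting fixed costs: EBIT = €3,821,898.50 − €2,301,900 = €1,519,998.50. Interest = €346,500.00, so EBIT − I = €1,173,498.50.
Degree of total leverage = total CM / (EBIT − interest) = €3,821,898.50 / €1,173,498.50 = 3.2568.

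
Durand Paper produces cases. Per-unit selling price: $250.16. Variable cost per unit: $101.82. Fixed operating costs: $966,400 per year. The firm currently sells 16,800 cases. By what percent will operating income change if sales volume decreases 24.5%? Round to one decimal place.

At 16,800 units, contribution = 16,800 × $148.34 = $2,492,112.00.
Operating income = contribution − fixed costs = $2,492,112.00 − $966,400 = $1,525,712.00.
Degree of operating leverage = $2,492,112.00 / $1,525,712.00 = 1.6334.
%ΔEBIT = DOL × %ΔSales = 1.6334 × -24.5% = -40.0%.

-40.0%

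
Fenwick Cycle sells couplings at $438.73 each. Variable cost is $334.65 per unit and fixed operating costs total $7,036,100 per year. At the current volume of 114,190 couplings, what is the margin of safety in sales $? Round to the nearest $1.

$20,439,200

Each unit contributes $438.73 − $334.65 = $104.08. Break-even units = $7,036,100 ÷ $104.08 = 67,602.81; break-even revenue = 67,602.81 × $438.73 = $29,659,378.87.
Current sales = 114,190 × $438.73 = $50,098,578.70.
Margin of safety = $50,098,578.70 − $29,659,378.87 = $20,439,200.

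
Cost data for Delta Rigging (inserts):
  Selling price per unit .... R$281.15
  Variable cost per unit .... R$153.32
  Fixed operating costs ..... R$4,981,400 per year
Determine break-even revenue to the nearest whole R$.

Contribution margin per unit = R$281.15 − R$153.32 = R$127.83, a CM ratio of R$127.83 ÷ R$281.15 = 0.4547.
Break-even revenue = fixed costs × price ÷ CM = R$4,981,400 × R$281.15 ÷ R$127.83 = R$10,956,118.

R$10,956,118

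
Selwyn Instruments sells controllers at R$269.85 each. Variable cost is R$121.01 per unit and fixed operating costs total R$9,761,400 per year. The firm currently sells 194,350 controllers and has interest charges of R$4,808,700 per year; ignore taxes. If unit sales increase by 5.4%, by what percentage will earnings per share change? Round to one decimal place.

+10.9%

Total contribution margin = 194,350 × R$148.84 = R$28,927,054.00.
EBIT = R$28,927,054.00 − R$9,761,400 = R$19,165,654.00.
After interest of R$4,808,700.00, pre-tax earnings = R$14,356,954.00.
DCL = total CM / (EBIT − I) = R$28,927,054.00 / R$14,356,954.00 = 2.0148.
%ΔEPS = DCL × %ΔSales = 2.0148 × +5.4% = +10.9%.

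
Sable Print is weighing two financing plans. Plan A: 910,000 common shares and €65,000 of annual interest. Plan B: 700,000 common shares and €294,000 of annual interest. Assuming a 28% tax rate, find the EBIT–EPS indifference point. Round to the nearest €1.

€1,057,333

Set EPS_A = EPS_B: (EBIT − €65,000)(1 − 0.28) ÷ 910,000 = (EBIT − €294,000)(1 − 0.28) ÷ 700,000.
The (1 − t) factor cancels: (EBIT − 65,000) × 700,000 = (EBIT − 294,000) × 910,000.
EBIT × (910,000 − 700,000) = 294,000 × 910,000 − 65,000 × 700,000 = 222,040,000,000, so EBIT = 222,040,000,000 ÷ 210,000 = 1,057,333.33.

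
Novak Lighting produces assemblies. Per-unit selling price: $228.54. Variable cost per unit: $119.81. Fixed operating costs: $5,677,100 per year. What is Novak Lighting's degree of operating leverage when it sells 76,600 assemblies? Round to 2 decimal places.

Contribution at this volume is 76,600 × $108.73 = $8,328,718.00.
EBIT = $8,328,718.00 − $5,677,100 = $2,651,618.00.
So DOL = total CM / EBIT = $8,328,718.00 / $2,651,618.00 = 3.1410.

3.14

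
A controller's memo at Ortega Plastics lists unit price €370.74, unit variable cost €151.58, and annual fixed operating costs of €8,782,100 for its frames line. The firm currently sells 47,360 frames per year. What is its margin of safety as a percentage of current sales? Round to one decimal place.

15.4%

Contribution margin per unit = €370.74 − €151.58 = €219.16. Break-even units = €8,782,100 ÷ €219.16 = 40,071.64; break-even revenue = 40,071.64 × €370.74 = €14,856,158.76.
Actual sales revenue = 47,360 × €370.74 = €17,558,246.40.
Margin of safety = (€17,558,246.40 − €14,856,158.76) ÷ €17,558,246.40 = 15.4%.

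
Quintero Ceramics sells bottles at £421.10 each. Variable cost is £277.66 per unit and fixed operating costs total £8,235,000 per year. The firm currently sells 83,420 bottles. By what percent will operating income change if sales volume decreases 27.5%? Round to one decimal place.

Total contribution margin = 83,420 × £143.44 = £11,965,764.80.
EBIT = £11,965,764.80 − £8,235,000 = £3,730,764.80.
So DOL = total CM / EBIT = £11,965,764.80 / £3,730,764.80 = 3.2073.
So EBIT moves 3.2073 × (-27.5%) = -88.2%.

-88.2%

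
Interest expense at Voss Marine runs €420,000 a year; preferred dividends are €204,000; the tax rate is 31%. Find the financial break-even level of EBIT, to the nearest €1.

Grossing the preferred dividend up to pre-tax terms: €204,000 / (1 − 0.31) = €295,652.17.
Financial break-even EBIT = interest + D_p ÷ (1 − t) = €420,000 + €295,652.17 = €715,652.17.

€715,652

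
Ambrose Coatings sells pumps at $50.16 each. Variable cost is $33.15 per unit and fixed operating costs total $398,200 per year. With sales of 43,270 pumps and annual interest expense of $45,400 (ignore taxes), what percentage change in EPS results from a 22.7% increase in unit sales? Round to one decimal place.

At 43,270 units, contribution = 43,270 × $17.01 = $736,022.70.
Operating income = contribution − fixed costs = $736,022.70 − $398,200 = $337,822.70.
After interest of $45,400.00, pre-tax earnings = $292,422.70.
DCL = total CM / (EBIT − I) = $736,022.70 / $292,422.70 = 2.5170.
%ΔEPS = DCL × %ΔSales = 2.5170 × +22.7% = +57.1%.

+57.1%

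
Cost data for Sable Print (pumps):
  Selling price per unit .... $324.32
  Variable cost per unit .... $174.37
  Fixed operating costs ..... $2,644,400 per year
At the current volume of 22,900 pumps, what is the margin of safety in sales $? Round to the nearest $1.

$1,707,476

Each unit contributes $324.32 − $174.37 = $149.95. Break-even units = $2,644,400 ÷ $149.95 = 17,635.21; break-even revenue = 17,635.21 × $324.32 = $5,719,451.87.
Current sales = 22,900 × $324.32 = $7,426,928.00.
Margin of safety = $7,426,928.00 − $5,719,451.87 = $1,707,476.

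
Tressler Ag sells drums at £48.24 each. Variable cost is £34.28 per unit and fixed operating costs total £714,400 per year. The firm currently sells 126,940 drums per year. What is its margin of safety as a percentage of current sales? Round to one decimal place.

59.7%

Each unit contributes £48.24 − £34.28 = £13.96. Break-even units = £714,400 ÷ £13.96 = 51,174.79; break-even revenue = 51,174.79 × £48.24 = £2,468,671.63.
Current sales = 126,940 × £48.24 = £6,123,585.60.
Margin of safety = (£6,123,585.60 − £2,468,671.63) ÷ £6,123,585.60 = 59.7%.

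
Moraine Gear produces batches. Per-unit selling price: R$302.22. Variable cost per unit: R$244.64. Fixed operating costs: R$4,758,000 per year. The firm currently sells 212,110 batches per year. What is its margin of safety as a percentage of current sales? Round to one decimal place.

Each unit contributes R$302.22 − R$244.64 = R$57.58. Break-even units = R$4,758,000 ÷ R$57.58 = 82,632.86; break-even revenue = 82,632.86 × R$302.22 = R$24,973,302.54.
Current sales = 212,110 × R$302.22 = R$64,103,884.20.
Margin of safety = (R$64,103,884.20 − R$24,973,302.54) ÷ R$64,103,884.20 = 61.0%.

61.0%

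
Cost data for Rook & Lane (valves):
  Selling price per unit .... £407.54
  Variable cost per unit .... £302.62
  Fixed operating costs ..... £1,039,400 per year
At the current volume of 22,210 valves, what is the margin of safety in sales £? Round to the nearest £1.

£5,014,129

Unit CM = price − variable cost = £407.54 − £302.62 = £104.92. Break-even units = £1,039,400 ÷ £104.92 = 9,906.60; break-even revenue = 9,906.60 × £407.54 = £4,037,333.93.
Current sales = 22,210 × £407.54 = £9,051,463.40.
Margin of safety = £9,051,463.40 − £4,037,333.93 = £5,014,129.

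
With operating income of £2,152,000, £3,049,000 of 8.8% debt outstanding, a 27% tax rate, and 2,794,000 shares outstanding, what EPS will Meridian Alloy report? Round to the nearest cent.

£0.49

Interest = £268,312.00, so EBT = £2,152,000 − £268,312.00 = £1,883,688.00.
Net income = £1,883,688.00 × (1 − 0.27) = £1,375,092.24.
Per share: £1,375,092.24 / 2,794,000 shares = £0.49.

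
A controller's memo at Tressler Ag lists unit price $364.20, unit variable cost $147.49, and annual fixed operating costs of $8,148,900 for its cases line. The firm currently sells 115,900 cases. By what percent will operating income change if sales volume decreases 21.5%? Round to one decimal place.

-31.8%

At 115,900 units, contribution = 115,900 × $216.71 = $25,116,689.00.
Subtracting fixed costs: EBIT = $25,116,689.00 − $8,148,900 = $16,967,789.00.
DOL = contribution ÷ EBIT = $25,116,689.00 ÷ $16,967,789.00 = 1.4803.
So EBIT moves 1.4803 × (-21.5%) = -31.8%.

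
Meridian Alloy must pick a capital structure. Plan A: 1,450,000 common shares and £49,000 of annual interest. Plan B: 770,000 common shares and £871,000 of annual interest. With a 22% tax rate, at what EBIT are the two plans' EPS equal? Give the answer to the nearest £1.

Set EPS_A = EPS_B: (EBIT − £49,000)(1 − 0.22) ÷ 1,450,000 = (EBIT − £871,000)(1 − 0.22) ÷ 770,000.
The (1 − t) factor cancels: (EBIT − 49,000) × 770,000 = (EBIT − 871,000) × 1,450,000.
EBIT × (1,450,000 − 770,000) = 871,000 × 1,450,000 − 49,000 × 770,000 = 1,225,220,000,000, so EBIT = 1,225,220,000,000 ÷ 680,000 = 1,801,794.12.

£1,801,794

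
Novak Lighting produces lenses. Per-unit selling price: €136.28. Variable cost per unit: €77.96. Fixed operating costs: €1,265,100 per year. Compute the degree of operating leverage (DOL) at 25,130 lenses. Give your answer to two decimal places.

7.31

Total contribution margin = 25,130 × €58.32 = €1,465,581.60.
EBIT = €1,465,581.60 − €1,265,100 = €200,481.60.
So DOL = total CM / EBIT = €1,465,581.60 / €200,481.60 = 7.3103.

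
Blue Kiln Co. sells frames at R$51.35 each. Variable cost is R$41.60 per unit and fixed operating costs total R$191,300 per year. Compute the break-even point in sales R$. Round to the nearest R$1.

R$1,007,513

Contribution margin per unit = R$51.35 − R$41.60 = R$9.75, a CM ratio of R$9.75 ÷ R$51.35 = 0.1899.
Break-even sales = FC ÷ CM ratio = R$191,300 × R$51.35 / R$9.75 = R$1,007,513.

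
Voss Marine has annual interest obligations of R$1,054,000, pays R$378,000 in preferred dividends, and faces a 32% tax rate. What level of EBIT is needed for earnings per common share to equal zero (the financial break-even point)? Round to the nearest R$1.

R$1,609,882

Grossing the preferred dividend up to pre-tax terms: R$378,000 / (1 − 0.32) = R$555,882.35.
Financial break-even EBIT = interest + D_p ÷ (1 − t) = R$1,054,000 + R$555,882.35 = R$1,609,882.35.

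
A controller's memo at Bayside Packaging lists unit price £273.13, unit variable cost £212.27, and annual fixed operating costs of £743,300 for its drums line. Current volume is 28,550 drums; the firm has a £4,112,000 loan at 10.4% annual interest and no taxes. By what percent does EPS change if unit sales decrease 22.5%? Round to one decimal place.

-69.0%

Total contribution margin = 28,550 × £60.86 = £1,737,553.00.
Subtracting fixed costs: EBIT = £1,737,553.00 − £743,300 = £994,253.00.
After interest of £427,648.00, pre-tax earnings = £566,605.00.
Degree of combined leverage = contribution ÷ (EBIT − I) = £1,737,553.00 ÷ £566,605.00 = 3.0666.
%ΔEPS = DCL × %ΔSales = 3.0666 × -22.5% = -69.0%.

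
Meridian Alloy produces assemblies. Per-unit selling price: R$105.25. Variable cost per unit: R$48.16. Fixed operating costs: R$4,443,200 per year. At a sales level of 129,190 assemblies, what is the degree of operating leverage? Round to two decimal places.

2.52

Contribution at this volume is 129,190 × R$57.09 = R$7,375,457.10.
Operating income = contribution − fixed costs = R$7,375,457.10 − R$4,443,200 = R$2,932,257.10.
Degree of operating leverage = R$7,375,457.10 / R$2,932,257.10 = 2.5153.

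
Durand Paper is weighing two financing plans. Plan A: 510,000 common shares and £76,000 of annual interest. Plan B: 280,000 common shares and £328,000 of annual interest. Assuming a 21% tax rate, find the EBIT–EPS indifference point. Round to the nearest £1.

At indifference, (EBIT − 76,000)(1 − t)/510,000 = (EBIT − 328,000)(1 − t)/280,000.
Cancelling (1 − t) and cross-multiplying: 280,000·(EBIT − 76,000) = 510,000·(EBIT − 328,000).
EBIT × (510,000 − 280,000) = 328,000 × 510,000 − 76,000 × 280,000 = 146,000,000,000, so EBIT = 146,000,000,000 ÷ 230,000 = 634,782.61.

£634,783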